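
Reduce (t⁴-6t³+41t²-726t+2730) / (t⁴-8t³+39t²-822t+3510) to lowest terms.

(t-7)/(t-9)

Repeated division with remainder:
  t⁴-6t³+41t²-726t+2730 = (t⁴-8t³+39t²-822t+3510) + (2t³+2t²+96t-780)
  t⁴-8t³+39t²-822t+3510 = ((1/2)t-9/2)(2t³+2t²+96t-780) + (0)
Last nonzero remainder: 2t³+2t²+96t-780. Dividing through by 2 gives the monic gcd t³+t²+48t-390.
Cancel t³+t²+48t-390 from numerator and denominator to get the reduced form.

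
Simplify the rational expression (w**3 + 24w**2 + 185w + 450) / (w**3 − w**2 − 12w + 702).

(w**2 + 15w + 50)/(w**2 − 10w + 78)

Repeated division with remainder:
  w**3 + 24w**2 + 185w + 450 = (w**3 − w**2 − 12w + 702) + (25w**2 + 197w − 252)
  w**3 − w**2 − 12w + 702 = ((1/25)w − 222/625)(25w**2 + 197w − 252) + ((42534/625)w + 382806/625)
  25w**2 + 197w − 252 = ((15625/42534)w − 8750/21267)((42534/625)w + 382806/625) + (0)
Last nonzero remainder: (42534/625)w + 382806/625. Dividing through by 42534/625 gives the monic gcd w + 9.
Cancel w + 9 from numerator and denominator to get the reduced form.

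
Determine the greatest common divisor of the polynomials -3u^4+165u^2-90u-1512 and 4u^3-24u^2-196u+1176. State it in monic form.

u^2+u-42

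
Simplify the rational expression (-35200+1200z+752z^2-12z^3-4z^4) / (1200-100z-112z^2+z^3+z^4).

(352-12z-4z^2)/(-12+z+z^2)

By polynomial division,
  -4z^4-12z^3+752z^2+1200z-35200 = (-4)(z^4+z^3-112z^2-100z+1200) + (-8z^3+304z^2+800z-30400)
  z^4+z^3-112z^2-100z+1200 = (-(1/8)z-39/8)(-8z^3+304z^2+800z-30400) + (1470z^2-147000)
  -8z^3+304z^2+800z-30400 = (-(4/735)z+152/735)(1470z^2-147000) + (0)
Last nonzero remainder: 1470z^2-147000. Dividing through by 1470 gives the monic gcd z^2-100.
Cancel z^2-100 from numerator and denominator to get the reduced form.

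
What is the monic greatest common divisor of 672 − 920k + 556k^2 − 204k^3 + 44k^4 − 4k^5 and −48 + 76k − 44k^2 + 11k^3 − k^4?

−24 + 26k − 9k^2 + k^3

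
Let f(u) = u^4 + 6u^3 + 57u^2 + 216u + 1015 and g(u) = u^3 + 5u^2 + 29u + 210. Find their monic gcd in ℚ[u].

Euclidean algorithm in ℚ[u]:
  u^4 + 6u^3 + 57u^2 + 216u + 1015 = (u + 1)(u^3 + 5u^2 + 29u + 210) + (23u^2 - 23u + 805)
  u^3 + 5u^2 + 29u + 210 = ((1/23)u + 6/23)(23u^2 - 23u + 805) + (0)
Last nonzero remainder: 23u^2 - 23u + 805. Dividing through by 23 gives the monic gcd u^2 - u + 35.

u^2 - u + 35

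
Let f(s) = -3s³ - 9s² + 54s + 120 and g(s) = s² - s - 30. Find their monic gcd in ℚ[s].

Repeated division with remainder:
  -3s³ - 9s² + 54s + 120 = (-3s - 12)(s² - s - 30) + (-48s - 240)
  s² - s - 30 = (-(1/48)s + 1/8)(-48s - 240) + (0)
Last nonzero remainder: -48s - 240. Dividing through by -48 gives the monic gcd s + 5.

s + 5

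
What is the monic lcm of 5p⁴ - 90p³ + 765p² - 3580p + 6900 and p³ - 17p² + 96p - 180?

By polynomial division,
  5p⁴ - 90p³ + 765p² - 3580p + 6900 = (5p - 5)(p³ - 17p² + 96p - 180) + (200p² - 2200p + 6000)
  p³ - 17p² + 96p - 180 = ((1/200)p - 3/100)(200p² - 2200p + 6000) + (0)
Last nonzero remainder: 200p² - 2200p + 6000. Dividing through by 200 gives the monic gcd p² - 11p + 30.
Then lcm(f, g) = f·g / gcd(f, g); expanding and making the result monic gives the answer.

p⁵ - 24p⁴ + 261p³ - 1634p² + 5676p - 8280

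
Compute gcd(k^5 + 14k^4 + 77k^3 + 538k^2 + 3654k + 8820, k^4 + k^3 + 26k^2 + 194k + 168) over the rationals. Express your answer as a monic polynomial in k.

k^2 - 4k + 42

Apply the Euclidean algorithm:
  k^5 + 14k^4 + 77k^3 + 538k^2 + 3654k + 8820 = (k + 13)(k^4 + k^3 + 26k^2 + 194k + 168) + (38k^3 + 6k^2 + 964k + 6636)
  k^4 + k^3 + 26k^2 + 194k + 168 = ((1/38)k + 8/361)(38k^3 + 6k^2 + 964k + 6636) + ((180/361)k^2 - (720/361)k + 7560/361)
  38k^3 + 6k^2 + 964k + 6636 = ((6859/90)k + 28519/90)((180/361)k^2 - (720/361)k + 7560/361) + (0)
Last nonzero remainder: (180/361)k^2 - (720/361)k + 7560/361. Dividing through by 180/361 gives the monic gcd k^2 - 4k + 42.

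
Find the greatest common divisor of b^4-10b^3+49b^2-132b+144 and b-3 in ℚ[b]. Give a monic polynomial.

b-3

Repeated division with remainder:
  b^4-10b^3+49b^2-132b+144 = (b^3-7b^2+28b-48)(b-3) + (0)
The last nonzero remainder b-3 is already monic.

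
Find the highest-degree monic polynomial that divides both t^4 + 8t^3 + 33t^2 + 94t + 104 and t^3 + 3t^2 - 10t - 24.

Euclidean algorithm in ℚ[t]:
  t^4 + 8t^3 + 33t^2 + 94t + 104 = (t + 5)(t^3 + 3t^2 - 10t - 24) + (28t^2 + 168t + 224)
  t^3 + 3t^2 - 10t - 24 = ((1/28)t - 3/28)(28t^2 + 168t + 224) + (0)
Last nonzero remainder: 28t^2 + 168t + 224. Dividing through by 28 gives the monic gcd t^2 + 6t + 8.

t^2 + 6t + 8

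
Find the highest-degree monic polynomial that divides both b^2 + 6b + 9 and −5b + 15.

Repeated division with remainder:
  b^2 + 6b + 9 = (−(1/5)b − 9/5)(−5b + 15) + (36)
  −5b + 15 = (−(5/36)b + 5/12)(36) + (0)
The last nonzero remainder is the constant 36, so the polynomials are coprime and gcd = 1.

1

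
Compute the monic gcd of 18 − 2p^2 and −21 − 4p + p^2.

3 + p

By polynomial division,
  −2p^2 + 18 = (−2)(p^2 − 4p − 21) + (−8p − 24)
  p^2 − 4p − 21 = (−(1/8)p + 7/8)(−8p − 24) + (0)
Last nonzero remainder: −8p − 24. Dividing through by −8 gives the monic gcd p + 3.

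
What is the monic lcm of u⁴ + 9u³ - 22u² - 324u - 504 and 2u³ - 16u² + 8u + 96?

u⁵ + 5u⁴ - 58u³ - 236u² + 792u + 2016

Euclidean algorithm in ℚ[u]:
  u⁴ + 9u³ - 22u² - 324u - 504 = ((1/2)u + 17/2)(2u³ - 16u² + 8u + 96) + (110u² - 440u - 1320)
  2u³ - 16u² + 8u + 96 = ((1/55)u - 4/55)(110u² - 440u - 1320) + (0)
Last nonzero remainder: 110u² - 440u - 1320. Dividing through by 110 gives the monic gcd u² - 4u - 12.
Then lcm(f, g) = f·g / gcd(f, g); expanding and making the result monic gives the answer.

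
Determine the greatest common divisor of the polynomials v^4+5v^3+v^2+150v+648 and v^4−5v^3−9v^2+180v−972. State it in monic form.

v^3+v^2−3v+162

By polynomial division,
  v^4+5v^3+v^2+150v+648 = (v^4−5v^3−9v^2+180v−972) + (10v^3+10v^2−30v+1620)
  v^4−5v^3−9v^2+180v−972 = ((1/10)v−3/5)(10v^3+10v^2−30v+1620) + (0)
Last nonzero remainder: 10v^3+10v^2−30v+1620. Dividing through by 10 gives the monic gcd v^3+v^2−3v+162.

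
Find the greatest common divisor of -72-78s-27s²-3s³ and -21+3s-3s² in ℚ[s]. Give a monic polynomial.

1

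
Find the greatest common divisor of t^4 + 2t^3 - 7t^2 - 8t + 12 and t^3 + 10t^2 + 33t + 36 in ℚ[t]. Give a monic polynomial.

By polynomial division,
  t^4 + 2t^3 - 7t^2 - 8t + 12 = (t - 8)(t^3 + 10t^2 + 33t + 36) + (40t^2 + 220t + 300)
  t^3 + 10t^2 + 33t + 36 = ((1/40)t + 9/80)(40t^2 + 220t + 300) + ((3/4)t + 9/4)
  40t^2 + 220t + 300 = ((160/3)t + 400/3)((3/4)t + 9/4) + (0)
Last nonzero remainder: (3/4)t + 9/4. Dividing through by 3/4 gives the monic gcd t + 3.

t + 3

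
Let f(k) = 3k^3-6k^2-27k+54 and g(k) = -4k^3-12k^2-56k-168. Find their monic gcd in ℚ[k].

k+3

Euclidean algorithm in ℚ[k]:
  3k^3-6k^2-27k+54 = (-3/4)(-4k^3-12k^2-56k-168) + (-15k^2-69k-72)
  -4k^3-12k^2-56k-168 = ((4/15)k-32/75)(-15k^2-69k-72) + (-(1656/25)k-4968/25)
  -15k^2-69k-72 = ((125/552)k+25/69)(-(1656/25)k-4968/25) + (0)
Last nonzero remainder: -(1656/25)k-4968/25. Dividing through by -1656/25 gives the monic gcd k+3.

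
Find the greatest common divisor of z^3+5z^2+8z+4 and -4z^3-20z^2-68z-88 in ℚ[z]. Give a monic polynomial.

Repeated division with remainder:
  z^3+5z^2+8z+4 = (-1/4)(-4z^3-20z^2-68z-88) + (-9z-18)
  -4z^3-20z^2-68z-88 = ((4/9)z^2+(4/3)z+44/9)(-9z-18) + (0)
Last nonzero remainder: -9z-18. Dividing through by -9 gives the monic gcd z+2.

z+2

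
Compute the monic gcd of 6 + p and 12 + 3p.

By polynomial division,
  p + 6 = (1/3)(3p + 12) + (2)
  3p + 12 = ((3/2)p + 6)(2) + (0)
The last nonzero remainder is the constant 2, so the polynomials are coprime and gcd = 1.

1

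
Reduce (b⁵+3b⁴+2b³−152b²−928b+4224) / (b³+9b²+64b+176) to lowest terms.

(b³−2b²−32b+96)/(b+4)

Euclidean algorithm in ℚ[b]:
  b⁵+3b⁴+2b³−152b²−928b+4224 = (b²−6b−8)(b³+9b²+64b+176) + (128b²+640b+5632)
  b³+9b²+64b+176 = ((1/128)b+1/32)(128b²+640b+5632) + (0)
Last nonzero remainder: 128b²+640b+5632. Dividing through by 128 gives the monic gcd b²+5b+44.
Cancel b²+5b+44 from numerator and denominator to get the reduced form.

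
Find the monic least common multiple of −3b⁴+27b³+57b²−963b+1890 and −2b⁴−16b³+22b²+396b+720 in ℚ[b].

By polynomial division,
  −3b⁴+27b³+57b²−963b+1890 = (3/2)(−2b⁴−16b³+22b²+396b+720) + (51b³+24b²−1557b+810)
  −2b⁴−16b³+22b²+396b+720 = (−(2/51)b−256/867)(51b³+24b²−1557b+810) + (−(9240/289)b²−(9240/289)b+277200/289)
  51b³+24b²−1557b+810 = (−(4913/3080)b+2601/3080)(−(9240/289)b²−(9240/289)b+277200/289) + (0)
Last nonzero remainder: −(9240/289)b²−(9240/289)b+277200/289. Dividing through by −9240/289 gives the monic gcd b²+b−30.
Then lcm(f, g) = f·g / gcd(f, g); expanding and making the result monic gives the answer.

b⁶−2b⁵−70b⁴+80b³+1389b²−558b−7560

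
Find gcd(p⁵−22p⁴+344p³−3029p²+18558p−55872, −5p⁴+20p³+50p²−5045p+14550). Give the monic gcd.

By polynomial division,
  p⁵−22p⁴+344p³−3029p²+18558p−55872 = (−(1/5)p+18/5)(−5p⁴+20p³+50p²−5045p+14550) + (282p³−4218p²+39630p−108252)
  −5p⁴+20p³+50p²−5045p+14550 = (−(5/282)p−2575/13254)(282p³−4218p²+39630p−108252) + (−(147600/2209)p²+(1623600/2209)p−14317200/2209)
  282p³−4218p²+39630p−108252 = (−(103823/24600)p+68479/4100)(−(147600/2209)p²+(1623600/2209)p−14317200/2209) + (0)
Last nonzero remainder: −(147600/2209)p²+(1623600/2209)p−14317200/2209. Dividing through by −147600/2209 gives the monic gcd p²−11p+97.

p²−11p+97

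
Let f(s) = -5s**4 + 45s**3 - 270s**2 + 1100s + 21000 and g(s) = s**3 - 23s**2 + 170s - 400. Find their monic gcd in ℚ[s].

Repeated division with remainder:
  -5s**4 + 45s**3 - 270s**2 + 1100s + 21000 = (-5s - 70)(s**3 - 23s**2 + 170s - 400) + (-1030s**2 + 11000s - 7000)
  s**3 - 23s**2 + 170s - 400 = (-(1/1030)s + 1269/106090)(-1030s**2 + 11000s - 7000) + ((335530/10609)s - 3355300/10609)
  -1030s**2 + 11000s - 7000 = (-(1092727/33553)s + 742630/33553)((335530/10609)s - 3355300/10609) + (0)
Last nonzero remainder: (335530/10609)s - 3355300/10609. Dividing through by 335530/10609 gives the monic gcd s - 10.

s - 10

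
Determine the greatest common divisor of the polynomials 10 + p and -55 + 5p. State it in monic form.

1

Repeated division with remainder:
  p + 10 = (1/5)(5p - 55) + (21)
  5p - 55 = ((5/21)p - 55/21)(21) + (0)
The last nonzero remainder is the constant 21, so the polynomials are coprime and gcd = 1.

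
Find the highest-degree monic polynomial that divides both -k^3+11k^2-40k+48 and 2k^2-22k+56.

k-4

Apply the Euclidean algorithm:
  -k^3+11k^2-40k+48 = (-(1/2)k)(2k^2-22k+56) + (-12k+48)
  2k^2-22k+56 = (-(1/6)k+7/6)(-12k+48) + (0)
Last nonzero remainder: -12k+48. Dividing through by -12 gives the monic gcd k-4.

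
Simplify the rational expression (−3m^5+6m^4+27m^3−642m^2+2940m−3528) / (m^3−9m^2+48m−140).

Euclidean algorithm in ℚ[m]:
  −3m^5+6m^4+27m^3−642m^2+2940m−3528 = (−3m^2−21m−18)(m^3−9m^2+48m−140) + (−216m^2+864m−6048)
  m^3−9m^2+48m−140 = (−(1/216)m+5/216)(−216m^2+864m−6048) + (0)
Last nonzero remainder: −216m^2+864m−6048. Dividing through by −216 gives the monic gcd m^2−4m+28.
Cancel m^2−4m+28 from numerator and denominator to get the reduced form.

(−3m^3−6m^2+87m−126)/(m−5)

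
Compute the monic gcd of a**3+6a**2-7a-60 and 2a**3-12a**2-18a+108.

a-3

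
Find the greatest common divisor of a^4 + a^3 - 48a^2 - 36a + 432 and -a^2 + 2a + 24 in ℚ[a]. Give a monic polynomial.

Euclidean algorithm in ℚ[a]:
  a^4 + a^3 - 48a^2 - 36a + 432 = (-a^2 - 3a + 18)(-a^2 + 2a + 24) + (0)
Last nonzero remainder: -a^2 + 2a + 24. Dividing through by -1 gives the monic gcd a^2 - 2a - 24.

a^2 - 2a - 24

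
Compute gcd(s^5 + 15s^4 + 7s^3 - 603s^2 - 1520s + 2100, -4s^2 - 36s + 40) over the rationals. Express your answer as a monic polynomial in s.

s^2 + 9s - 10

Euclidean algorithm in ℚ[s]:
  s^5 + 15s^4 + 7s^3 - 603s^2 - 1520s + 2100 = (-(1/4)s^3 - (3/2)s^2 + (37/4)s + 105/2)(-4s^2 - 36s + 40) + (0)
Last nonzero remainder: -4s^2 - 36s + 40. Dividing through by -4 gives the monic gcd s^2 + 9s - 10.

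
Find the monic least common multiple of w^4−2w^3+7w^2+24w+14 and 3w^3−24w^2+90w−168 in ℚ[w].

w^5−6w^4+15w^3−4w^2−82w−56

By polynomial division,
  w^4−2w^3+7w^2+24w+14 = ((1/3)w+2)(3w^3−24w^2+90w−168) + (25w^2−100w+350)
  3w^3−24w^2+90w−168 = ((3/25)w−12/25)(25w^2−100w+350) + (0)
Last nonzero remainder: 25w^2−100w+350. Dividing through by 25 gives the monic gcd w^2−4w+14.
Then lcm(f, g) = f·g / gcd(f, g); expanding and making the result monic gives the answer.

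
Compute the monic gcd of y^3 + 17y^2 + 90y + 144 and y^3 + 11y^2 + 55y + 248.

y + 8

Apply the Euclidean algorithm:
  y^3 + 17y^2 + 90y + 144 = (y^3 + 11y^2 + 55y + 248) + (6y^2 + 35y - 104)
  y^3 + 11y^2 + 55y + 248 = ((1/6)y + 31/36)(6y^2 + 35y - 104) + ((1519/36)y + 3038/9)
  6y^2 + 35y - 104 = ((216/1519)y - 468/1519)((1519/36)y + 3038/9) + (0)
Last nonzero remainder: (1519/36)y + 3038/9. Dividing through by 1519/36 gives the monic gcd y + 8.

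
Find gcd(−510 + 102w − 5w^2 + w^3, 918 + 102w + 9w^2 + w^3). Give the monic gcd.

102 + w^2

Apply the Euclidean algorithm:
  w^3 − 5w^2 + 102w − 510 = (w^3 + 9w^2 + 102w + 918) + (−14w^2 − 1428)
  w^3 + 9w^2 + 102w + 918 = (−(1/14)w − 9/14)(−14w^2 − 1428) + (0)
Last nonzero remainder: −14w^2 − 1428. Dividing through by −14 gives the monic gcd w^2 + 102.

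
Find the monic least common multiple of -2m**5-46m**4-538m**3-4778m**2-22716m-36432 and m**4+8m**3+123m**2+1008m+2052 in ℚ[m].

m**7+22m**6+360m**5+4742m**4+39635m**3+279204m**2+1276596m+2076624

Euclidean algorithm in ℚ[m]:
  -2m**5-46m**4-538m**3-4778m**2-22716m-36432 = (-2m-30)(m**4+8m**3+123m**2+1008m+2052) + (-52m**3+928m**2+11628m+25128)
  m**4+8m**3+123m**2+1008m+2052 = (-(1/52)m-84/169)(-52m**3+928m**2+11628m+25128) + ((136530/169)m**2+(1228770/169)m+2457540/169)
  -52m**3+928m**2+11628m+25128 = (-(4394/68265)m+117962/68265)((136530/169)m**2+(1228770/169)m+2457540/169) + (0)
Last nonzero remainder: (136530/169)m**2+(1228770/169)m+2457540/169. Dividing through by 136530/169 gives the monic gcd m**2+9m+18.
Then lcm(f, g) = f·g / gcd(f, g); expanding and making the result monic gives the answer.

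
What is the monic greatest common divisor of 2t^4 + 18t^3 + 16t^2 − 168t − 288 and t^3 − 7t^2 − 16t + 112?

Euclidean algorithm in ℚ[t]:
  2t^4 + 18t^3 + 16t^2 − 168t − 288 = (2t + 32)(t^3 − 7t^2 − 16t + 112) + (272t^2 + 120t − 3872)
  t^3 − 7t^2 − 16t + 112 = ((1/272)t − 253/9248)(272t^2 + 120t − 3872) + ((1755/1156)t + 1755/289)
  272t^2 + 120t − 3872 = ((314432/1755)t − 1119008/1755)((1755/1156)t + 1755/289) + (0)
Last nonzero remainder: (1755/1156)t + 1755/289. Dividing through by 1755/1156 gives the monic gcd t + 4.

t + 4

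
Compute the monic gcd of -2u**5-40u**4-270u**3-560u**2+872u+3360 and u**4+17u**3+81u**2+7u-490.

u**3+10u**2+11u-70

Euclidean algorithm in ℚ[u]:
  -2u**5-40u**4-270u**3-560u**2+872u+3360 = (-2u-6)(u**4+17u**3+81u**2+7u-490) + (-6u**3-60u**2-66u+420)
  u**4+17u**3+81u**2+7u-490 = (-(1/6)u-7/6)(-6u**3-60u**2-66u+420) + (0)
Last nonzero remainder: -6u**3-60u**2-66u+420. Dividing through by -6 gives the monic gcd u**3+10u**2+11u-70.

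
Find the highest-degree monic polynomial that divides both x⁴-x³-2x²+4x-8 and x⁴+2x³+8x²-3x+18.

x²-x+2

Repeated division with remainder:
  x⁴-x³-2x²+4x-8 = (x⁴+2x³+8x²-3x+18) + (-3x³-10x²+7x-26)
  x⁴+2x³+8x²-3x+18 = (-(1/3)x+4/9)(-3x³-10x²+7x-26) + ((133/9)x²-(133/9)x+266/9)
  -3x³-10x²+7x-26 = (-(27/133)x-117/133)((133/9)x²-(133/9)x+266/9) + (0)
Last nonzero remainder: (133/9)x²-(133/9)x+266/9. Dividing through by 133/9 gives the monic gcd x²-x+2.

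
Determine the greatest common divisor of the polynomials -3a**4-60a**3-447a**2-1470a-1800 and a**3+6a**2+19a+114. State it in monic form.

a+6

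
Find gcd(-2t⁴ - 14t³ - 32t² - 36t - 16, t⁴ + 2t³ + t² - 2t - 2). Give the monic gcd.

t³ + 3t² + 4t + 2

Euclidean algorithm in ℚ[t]:
  -2t⁴ - 14t³ - 32t² - 36t - 16 = (-2)(t⁴ + 2t³ + t² - 2t - 2) + (-10t³ - 30t² - 40t - 20)
  t⁴ + 2t³ + t² - 2t - 2 = (-(1/10)t + 1/10)(-10t³ - 30t² - 40t - 20) + (0)
Last nonzero remainder: -10t³ - 30t² - 40t - 20. Dividing through by -10 gives the monic gcd t³ + 3t² + 4t + 2.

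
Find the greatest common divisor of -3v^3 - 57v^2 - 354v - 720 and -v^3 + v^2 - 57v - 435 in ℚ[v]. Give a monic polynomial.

Euclidean algorithm in ℚ[v]:
  -3v^3 - 57v^2 - 354v - 720 = (3)(-v^3 + v^2 - 57v - 435) + (-60v^2 - 183v + 585)
  -v^3 + v^2 - 57v - 435 = ((1/60)v - 27/400)(-60v^2 - 183v + 585) + (-(31641/400)v - 31641/80)
  -60v^2 - 183v + 585 = ((8000/10547)v - 15600/10547)(-(31641/400)v - 31641/80) + (0)
Last nonzero remainder: -(31641/400)v - 31641/80. Dividing through by -31641/400 gives the monic gcd v + 5.

v + 5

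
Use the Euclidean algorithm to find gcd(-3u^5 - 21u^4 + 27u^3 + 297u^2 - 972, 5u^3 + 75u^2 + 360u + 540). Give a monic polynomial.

u^2 + 9u + 18

Repeated division with remainder:
  -3u^5 - 21u^4 + 27u^3 + 297u^2 - 972 = (-(3/5)u^2 + (24/5)u - 117/5)(5u^3 + 75u^2 + 360u + 540) + (648u^2 + 5832u + 11664)
  5u^3 + 75u^2 + 360u + 540 = ((5/648)u + 5/108)(648u^2 + 5832u + 11664) + (0)
Last nonzero remainder: 648u^2 + 5832u + 11664. Dividing through by 648 gives the monic gcd u^2 + 9u + 18.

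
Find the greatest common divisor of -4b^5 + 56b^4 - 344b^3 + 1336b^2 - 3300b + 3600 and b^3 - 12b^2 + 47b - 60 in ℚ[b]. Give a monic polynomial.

b^3 - 12b^2 + 47b - 60

By polynomial division,
  -4b^5 + 56b^4 - 344b^3 + 1336b^2 - 3300b + 3600 = (-4b^2 + 8b - 60)(b^3 - 12b^2 + 47b - 60) + (0)
The last nonzero remainder b^3 - 12b^2 + 47b - 60 is already monic.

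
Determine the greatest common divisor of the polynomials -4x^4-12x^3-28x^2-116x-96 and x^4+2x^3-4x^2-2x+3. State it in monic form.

x^2+4x+3

Euclidean algorithm in ℚ[x]:
  -4x^4-12x^3-28x^2-116x-96 = (-4)(x^4+2x^3-4x^2-2x+3) + (-4x^3-44x^2-124x-84)
  x^4+2x^3-4x^2-2x+3 = (-(1/4)x+9/4)(-4x^3-44x^2-124x-84) + (64x^2+256x+192)
  -4x^3-44x^2-124x-84 = (-(1/16)x-7/16)(64x^2+256x+192) + (0)
Last nonzero remainder: 64x^2+256x+192. Dividing through by 64 gives the monic gcd x^2+4x+3.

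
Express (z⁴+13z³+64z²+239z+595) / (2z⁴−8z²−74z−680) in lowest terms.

(z²+12z+35)/(2z²−2z−40)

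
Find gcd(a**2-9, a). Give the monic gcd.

Apply the Euclidean algorithm:
  a**2-9 = (a)(a) + (-9)
  a = (-(1/9)a)(-9) + (0)
The last nonzero remainder is the constant -9, so the polynomials are coprime and gcd = 1.

1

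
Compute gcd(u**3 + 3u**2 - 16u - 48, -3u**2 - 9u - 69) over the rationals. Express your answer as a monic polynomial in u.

Repeated division with remainder:
  u**3 + 3u**2 - 16u - 48 = (-(1/3)u)(-3u**2 - 9u - 69) + (-39u - 48)
  -3u**2 - 9u - 69 = ((1/13)u + 23/169)(-39u - 48) + (-10557/169)
  -39u - 48 = ((2197/3519)u + 2704/3519)(-10557/169) + (0)
The last nonzero remainder is the constant -10557/169, so the polynomials are coprime and gcd = 1.

1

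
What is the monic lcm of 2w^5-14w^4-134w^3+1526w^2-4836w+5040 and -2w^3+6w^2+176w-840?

w^6-13w^5-25w^4+1165w^3-6996w^2+17028w-15120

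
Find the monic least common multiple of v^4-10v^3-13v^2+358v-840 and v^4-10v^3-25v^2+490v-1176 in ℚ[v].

v^6-9v^5-65v^4+765v^3+64v^2-15876v+35280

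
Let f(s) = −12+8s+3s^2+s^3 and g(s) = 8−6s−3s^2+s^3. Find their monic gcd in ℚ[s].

−1+s

By polynomial division,
  s^3+3s^2+8s−12 = (s^3−3s^2−6s+8) + (6s^2+14s−20)
  s^3−3s^2−6s+8 = ((1/6)s−8/9)(6s^2+14s−20) + ((88/9)s−88/9)
  6s^2+14s−20 = ((27/44)s+45/22)((88/9)s−88/9) + (0)
Last nonzero remainder: (88/9)s−88/9. Dividing through by 88/9 gives the monic gcd s−1.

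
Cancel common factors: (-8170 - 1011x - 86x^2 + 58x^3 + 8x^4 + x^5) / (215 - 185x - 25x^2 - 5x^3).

(190 - 3x - 2x^2 - x^3)/(-5 + 5x)

Euclidean algorithm in ℚ[x]:
  x^5 + 8x^4 + 58x^3 - 86x^2 - 1011x - 8170 = (-(1/5)x^2 - (3/5)x - 6/5)(-5x^3 - 25x^2 - 185x + 215) + (-184x^2 - 1104x - 7912)
  -5x^3 - 25x^2 - 185x + 215 = ((5/184)x - 5/184)(-184x^2 - 1104x - 7912) + (0)
Last nonzero remainder: -184x^2 - 1104x - 7912. Dividing through by -184 gives the monic gcd x^2 + 6x + 43.
Cancel x^2 + 6x + 43 from numerator and denominator to get the reduced form.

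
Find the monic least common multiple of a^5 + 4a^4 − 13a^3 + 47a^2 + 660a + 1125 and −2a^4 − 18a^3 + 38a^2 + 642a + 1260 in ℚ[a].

Apply the Euclidean algorithm:
  a^5 + 4a^4 − 13a^3 + 47a^2 + 660a + 1125 = (−(1/2)a + 5/2)(−2a^4 − 18a^3 + 38a^2 + 642a + 1260) + (51a^3 + 273a^2 − 315a − 2025)
  −2a^4 − 18a^3 + 38a^2 + 642a + 1260 = (−(2/51)a − 124/867)(51a^3 + 273a^2 − 315a − 2025) + ((18696/289)a^2 + (149568/289)a + 280440/289)
  51a^3 + 273a^2 − 315a − 2025 = ((4913/6232)a − 13005/6232)((18696/289)a^2 + (149568/289)a + 280440/289) + (0)
Last nonzero remainder: (18696/289)a^2 + (149568/289)a + 280440/289. Dividing through by 18696/289 gives the monic gcd a^2 + 8a + 15.
Then lcm(f, g) = f·g / gcd(f, g); expanding and making the result monic gives the answer.

a^7 + 5a^6 − 51a^5 − 134a^4 + 1253a^3 − 189a^2 − 26595a − 47250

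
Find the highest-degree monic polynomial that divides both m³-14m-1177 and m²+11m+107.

Euclidean algorithm in ℚ[m]:
  m³-14m-1177 = (m-11)(m²+11m+107) + (0)
The last nonzero remainder m²+11m+107 is already monic.

m²+11m+107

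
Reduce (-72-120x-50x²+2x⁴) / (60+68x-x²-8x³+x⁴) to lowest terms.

By polynomial division,
  2x⁴-50x²-120x-72 = (2)(x⁴-8x³-x²+68x+60) + (16x³-48x²-256x-192)
  x⁴-8x³-x²+68x+60 = ((1/16)x-5/16)(16x³-48x²-256x-192) + (0)
Last nonzero remainder: 16x³-48x²-256x-192. Dividing through by 16 gives the monic gcd x³-3x²-16x-12.
Cancel x³-3x²-16x-12 from numerator and denominator to get the reduced form.

(6+2x)/(-5+x)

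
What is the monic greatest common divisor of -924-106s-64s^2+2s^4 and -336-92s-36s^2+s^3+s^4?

-42-s+s^2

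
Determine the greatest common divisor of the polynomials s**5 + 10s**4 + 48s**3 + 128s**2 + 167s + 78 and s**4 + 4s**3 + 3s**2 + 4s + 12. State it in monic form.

Euclidean algorithm in ℚ[s]:
  s**5 + 10s**4 + 48s**3 + 128s**2 + 167s + 78 = (s + 6)(s**4 + 4s**3 + 3s**2 + 4s + 12) + (21s**3 + 106s**2 + 131s + 6)
  s**4 + 4s**3 + 3s**2 + 4s + 12 = ((1/21)s - 22/441)(21s**3 + 106s**2 + 131s + 6) + ((904/441)s**2 + (4520/441)s + 1808/147)
  21s**3 + 106s**2 + 131s + 6 = ((9261/904)s + 441/904)((904/441)s**2 + (4520/441)s + 1808/147) + (0)
Last nonzero remainder: (904/441)s**2 + (4520/441)s + 1808/147. Dividing through by 904/441 gives the monic gcd s**2 + 5s + 6.

s**2 + 5s + 6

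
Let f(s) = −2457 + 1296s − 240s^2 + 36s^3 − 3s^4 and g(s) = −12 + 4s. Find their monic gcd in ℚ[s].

Euclidean algorithm in ℚ[s]:
  −3s^4 + 36s^3 − 240s^2 + 1296s − 2457 = (−(3/4)s^3 + (27/4)s^2 − (159/4)s + 819/4)(4s − 12) + (0)
Last nonzero remainder: 4s − 12. Dividing through by 4 gives the monic gcd s − 3.

−3 + s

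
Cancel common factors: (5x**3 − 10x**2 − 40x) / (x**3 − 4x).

(5x − 20)/(x − 2)

Repeated division with remainder:
  5x**3 − 10x**2 − 40x = (5)(x**3 − 4x) + (−10x**2 − 20x)
  x**3 − 4x = (−(1/10)x + 1/5)(−10x**2 − 20x) + (0)
Last nonzero remainder: −10x**2 − 20x. Dividing through by −10 gives the monic gcd x**2 + 2x.
Cancel x**2 + 2x from numerator and denominator to get the reduced form.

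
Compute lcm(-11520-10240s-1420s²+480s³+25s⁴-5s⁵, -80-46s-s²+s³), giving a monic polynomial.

By polynomial division,
  -5s⁵+25s⁴+480s³-1420s²-10240s-11520 = (-5s²+20s+270)(s³-s²-46s-80) + (-630s²+3780s+10080)
  s³-s²-46s-80 = (-(1/630)s-1/126)(-630s²+3780s+10080) + (0)
Last nonzero remainder: -630s²+3780s+10080. Dividing through by -630 gives the monic gcd s²-6s-16.
Then lcm(f, g) = f·g / gcd(f, g); expanding and making the result monic gives the answer.

11520+12544s+3468s²-196s³-121s⁴+s⁶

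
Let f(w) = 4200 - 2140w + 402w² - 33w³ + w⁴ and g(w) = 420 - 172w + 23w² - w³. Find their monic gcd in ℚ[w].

-420 + 172w - 23w² + w³

By polynomial division,
  w⁴ - 33w³ + 402w² - 2140w + 4200 = (-w + 10)(-w³ + 23w² - 172w + 420) + (0)
Last nonzero remainder: -w³ + 23w² - 172w + 420. Dividing through by -1 gives the monic gcd w³ - 23w² + 172w - 420.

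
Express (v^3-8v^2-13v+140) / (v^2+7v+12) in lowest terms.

(v^2-12v+35)/(v+3)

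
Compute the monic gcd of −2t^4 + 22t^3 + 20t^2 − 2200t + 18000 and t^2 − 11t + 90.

t^2 − 11t + 90

Apply the Euclidean algorithm:
  −2t^4 + 22t^3 + 20t^2 − 2200t + 18000 = (−2t^2 + 200)(t^2 − 11t + 90) + (0)
The last nonzero remainder t^2 − 11t + 90 is already monic.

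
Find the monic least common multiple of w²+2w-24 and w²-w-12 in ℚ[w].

w³+5w²-18w-72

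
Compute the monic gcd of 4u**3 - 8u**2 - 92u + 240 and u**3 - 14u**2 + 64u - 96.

u - 4

Repeated division with remainder:
  4u**3 - 8u**2 - 92u + 240 = (4)(u**3 - 14u**2 + 64u - 96) + (48u**2 - 348u + 624)
  u**3 - 14u**2 + 64u - 96 = ((1/48)u - 9/64)(48u**2 - 348u + 624) + ((33/16)u - 33/4)
  48u**2 - 348u + 624 = ((256/11)u - 832/11)((33/16)u - 33/4) + (0)
Last nonzero remainder: (33/16)u - 33/4. Dividing through by 33/16 gives the monic gcd u - 4.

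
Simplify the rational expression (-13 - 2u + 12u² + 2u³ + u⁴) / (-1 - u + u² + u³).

Repeated division with remainder:
  u⁴ + 2u³ + 12u² - 2u - 13 = (u + 1)(u³ + u² - u - 1) + (12u² - 12)
  u³ + u² - u - 1 = ((1/12)u + 1/12)(12u² - 12) + (0)
Last nonzero remainder: 12u² - 12. Dividing through by 12 gives the monic gcd u² - 1.
Cancel u² - 1 from numerator and denominator to get the reduced form.

(13 + 2u + u²)/(1 + u)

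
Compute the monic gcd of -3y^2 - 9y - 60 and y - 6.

1

Repeated division with remainder:
  -3y^2 - 9y - 60 = (-3y - 27)(y - 6) + (-222)
  y - 6 = (-(1/222)y + 1/37)(-222) + (0)
The last nonzero remainder is the constant -222, so the polynomials are coprime and gcd = 1.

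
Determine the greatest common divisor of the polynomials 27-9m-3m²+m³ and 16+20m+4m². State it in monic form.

1

Euclidean algorithm in ℚ[m]:
  m³-3m²-9m+27 = ((1/4)m-2)(4m²+20m+16) + (27m+59)
  4m²+20m+16 = ((4/27)m+304/729)(27m+59) + (-6272/729)
  27m+59 = (-(19683/6272)m-43011/6272)(-6272/729) + (0)
The last nonzero remainder is the constant -6272/729, so the polynomials are coprime and gcd = 1.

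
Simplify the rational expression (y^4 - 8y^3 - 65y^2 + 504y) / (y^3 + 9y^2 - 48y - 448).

(y^2 - 9y)/(y + 8)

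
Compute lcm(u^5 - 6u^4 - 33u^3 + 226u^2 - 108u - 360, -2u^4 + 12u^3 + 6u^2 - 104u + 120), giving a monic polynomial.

Apply the Euclidean algorithm:
  u^5 - 6u^4 - 33u^3 + 226u^2 - 108u - 360 = (-(1/2)u)(-2u^4 + 12u^3 + 6u^2 - 104u + 120) + (-30u^3 + 174u^2 - 48u - 360)
  -2u^4 + 12u^3 + 6u^2 - 104u + 120 = ((1/15)u - 1/75)(-30u^3 + 174u^2 - 48u - 360) + ((288/25)u^2 - (2016/25)u + 576/5)
  -30u^3 + 174u^2 - 48u - 360 = (-(125/48)u - 25/8)((288/25)u^2 - (2016/25)u + 576/5) + (0)
Last nonzero remainder: (288/25)u^2 - (2016/25)u + 576/5. Dividing through by 288/25 gives the monic gcd u^2 - 7u + 10.
Then lcm(f, g) = f·g / gcd(f, g); expanding and making the result monic gives the answer.

u^7 - 5u^6 - 45u^5 + 229u^4 + 316u^3 - 1824u^2 + 288u + 2160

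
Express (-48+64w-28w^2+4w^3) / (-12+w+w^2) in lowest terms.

By polynomial division,
  4w^3-28w^2+64w-48 = (4w-32)(w^2+w-12) + (144w-432)
  w^2+w-12 = ((1/144)w+1/36)(144w-432) + (0)
Last nonzero remainder: 144w-432. Dividing through by 144 gives the monic gcd w-3.
Cancel w-3 from numerator and denominator to get the reduced form.

(16-16w+4w^2)/(4+w)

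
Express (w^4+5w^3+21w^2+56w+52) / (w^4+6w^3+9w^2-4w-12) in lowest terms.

Repeated division with remainder:
  w^4+5w^3+21w^2+56w+52 = (w^4+6w^3+9w^2-4w-12) + (-w^3+12w^2+60w+64)
  w^4+6w^3+9w^2-4w-12 = (-w-18)(-w^3+12w^2+60w+64) + (285w^2+1140w+1140)
  -w^3+12w^2+60w+64 = (-(1/285)w+16/285)(285w^2+1140w+1140) + (0)
Last nonzero remainder: 285w^2+1140w+1140. Dividing through by 285 gives the monic gcd w^2+4w+4.
Cancel w^2+4w+4 from numerator and denominator to get the reduced form.

(w^2+w+13)/(w^2+2w-3)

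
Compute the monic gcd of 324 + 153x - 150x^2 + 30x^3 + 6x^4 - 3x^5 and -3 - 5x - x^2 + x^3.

-3 - 2x + x^2

By polynomial division,
  -3x^5 + 6x^4 + 30x^3 - 150x^2 + 153x + 324 = (-3x^2 + 3x + 18)(x^3 - x^2 - 5x - 3) + (-126x^2 + 252x + 378)
  x^3 - x^2 - 5x - 3 = (-(1/126)x - 1/126)(-126x^2 + 252x + 378) + (0)
Last nonzero remainder: -126x^2 + 252x + 378. Dividing through by -126 gives the monic gcd x^2 - 2x - 3.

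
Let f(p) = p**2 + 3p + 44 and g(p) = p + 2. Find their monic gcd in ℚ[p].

1

By polynomial division,
  p**2 + 3p + 44 = (p + 1)(p + 2) + (42)
  p + 2 = ((1/42)p + 1/21)(42) + (0)
The last nonzero remainder is the constant 42, so the polynomials are coprime and gcd = 1.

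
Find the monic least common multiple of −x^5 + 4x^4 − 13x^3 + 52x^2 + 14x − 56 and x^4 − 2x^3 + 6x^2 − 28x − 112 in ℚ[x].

x^6 − 2x^5 + 5x^4 − 26x^3 − 118x^2 + 28x + 112

Apply the Euclidean algorithm:
  −x^5 + 4x^4 − 13x^3 + 52x^2 + 14x − 56 = (−x + 2)(x^4 − 2x^3 + 6x^2 − 28x − 112) + (−3x^3 + 12x^2 − 42x + 168)
  x^4 − 2x^3 + 6x^2 − 28x − 112 = (−(1/3)x − 2/3)(−3x^3 + 12x^2 − 42x + 168) + (0)
Last nonzero remainder: −3x^3 + 12x^2 − 42x + 168. Dividing through by −3 gives the monic gcd x^3 − 4x^2 + 14x − 56.
Then lcm(f, g) = f·g / gcd(f, g); expanding and making the result monic gives the answer.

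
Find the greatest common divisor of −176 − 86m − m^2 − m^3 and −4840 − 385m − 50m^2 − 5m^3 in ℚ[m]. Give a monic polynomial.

88 − m + m^2

Apply the Euclidean algorithm:
  −m^3 − m^2 − 86m − 176 = (1/5)(−5m^3 − 50m^2 − 385m − 4840) + (9m^2 − 9m + 792)
  −5m^3 − 50m^2 − 385m − 4840 = (−(5/9)m − 55/9)(9m^2 − 9m + 792) + (0)
Last nonzero remainder: 9m^2 − 9m + 792. Dividing through by 9 gives the monic gcd m^2 − m + 88.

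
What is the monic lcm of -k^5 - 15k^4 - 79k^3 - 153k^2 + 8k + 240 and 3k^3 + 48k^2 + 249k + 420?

k^6 + 22k^5 + 184k^4 + 706k^3 + 1063k^2 - 296k - 1680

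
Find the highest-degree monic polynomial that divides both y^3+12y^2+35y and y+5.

Repeated division with remainder:
  y^3+12y^2+35y = (y^2+7y)(y+5) + (0)
The last nonzero remainder y+5 is already monic.

y+5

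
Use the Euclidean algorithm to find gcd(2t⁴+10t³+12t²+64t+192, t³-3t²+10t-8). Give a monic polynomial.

t²-2t+8

By polynomial division,
  2t⁴+10t³+12t²+64t+192 = (2t+16)(t³-3t²+10t-8) + (40t²-80t+320)
  t³-3t²+10t-8 = ((1/40)t-1/40)(40t²-80t+320) + (0)
Last nonzero remainder: 40t²-80t+320. Dividing through by 40 gives the monic gcd t²-2t+8.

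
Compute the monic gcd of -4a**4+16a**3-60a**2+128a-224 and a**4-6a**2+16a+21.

a**2-4a+7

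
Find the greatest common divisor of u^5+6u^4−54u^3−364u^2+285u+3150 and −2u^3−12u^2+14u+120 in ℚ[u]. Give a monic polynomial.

u^2+2u−15

By polynomial division,
  u^5+6u^4−54u^3−364u^2+285u+3150 = (−(1/2)u^2+47/2)(−2u^3−12u^2+14u+120) + (−22u^2−44u+330)
  −2u^3−12u^2+14u+120 = ((1/11)u+4/11)(−22u^2−44u+330) + (0)
Last nonzero remainder: −22u^2−44u+330. Dividing through by −22 gives the monic gcd u^2+2u−15.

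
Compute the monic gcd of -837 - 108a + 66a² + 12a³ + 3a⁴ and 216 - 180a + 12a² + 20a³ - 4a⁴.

Repeated division with remainder:
  3a⁴ + 12a³ + 66a² - 108a - 837 = (-3/4)(-4a⁴ + 20a³ + 12a² - 180a + 216) + (27a³ + 75a² - 243a - 675)
  -4a⁴ + 20a³ + 12a² - 180a + 216 = (-(4/27)a + 280/243)(27a³ + 75a² - 243a - 675) + (-(8944/81)a² + 8944/9)
  27a³ + 75a² - 243a - 675 = (-(2187/8944)a - 6075/8944)(-(8944/81)a² + 8944/9) + (0)
Last nonzero remainder: -(8944/81)a² + 8944/9. Dividing through by -8944/81 gives the monic gcd a² - 9.

-9 + a²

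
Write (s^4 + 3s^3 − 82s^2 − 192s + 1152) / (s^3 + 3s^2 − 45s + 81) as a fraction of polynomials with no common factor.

(s^3 + 6s^2 − 64s − 384)/(s^2 + 6s − 27)

Apply the Euclidean algorithm:
  s^4 + 3s^3 − 82s^2 − 192s + 1152 = (s)(s^3 + 3s^2 − 45s + 81) + (−37s^2 − 273s + 1152)
  s^3 + 3s^2 − 45s + 81 = (−(1/37)s + 162/1369)(−37s^2 − 273s + 1152) + ((25245/1369)s − 75735/1369)
  −37s^2 − 273s + 1152 = (−(50653/25245)s − 175232/8415)((25245/1369)s − 75735/1369) + (0)
Last nonzero remainder: (25245/1369)s − 75735/1369. Dividing through by 25245/1369 gives the monic gcd s − 3.
Cancel s − 3 from numerator and denominator to get the reduced form.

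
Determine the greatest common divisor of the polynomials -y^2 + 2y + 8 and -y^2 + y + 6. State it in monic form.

y + 2

By polynomial division,
  -y^2 + 2y + 8 = (-y^2 + y + 6) + (y + 2)
  -y^2 + y + 6 = (-y + 3)(y + 2) + (0)
The last nonzero remainder y + 2 is already monic.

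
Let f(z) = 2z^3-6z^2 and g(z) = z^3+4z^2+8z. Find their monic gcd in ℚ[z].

z

Repeated division with remainder:
  2z^3-6z^2 = (2)(z^3+4z^2+8z) + (-14z^2-16z)
  z^3+4z^2+8z = (-(1/14)z-10/49)(-14z^2-16z) + ((232/49)z)
  -14z^2-16z = (-(343/116)z-98/29)((232/49)z) + (0)
Last nonzero remainder: (232/49)z. Dividing through by 232/49 gives the monic gcd z.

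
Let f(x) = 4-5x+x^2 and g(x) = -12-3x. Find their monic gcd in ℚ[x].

1

By polynomial division,
  x^2-5x+4 = (-(1/3)x+3)(-3x-12) + (40)
  -3x-12 = (-(3/40)x-3/10)(40) + (0)
The last nonzero remainder is the constant 40, so the polynomials are coprime and gcd = 1.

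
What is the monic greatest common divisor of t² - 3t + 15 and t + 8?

1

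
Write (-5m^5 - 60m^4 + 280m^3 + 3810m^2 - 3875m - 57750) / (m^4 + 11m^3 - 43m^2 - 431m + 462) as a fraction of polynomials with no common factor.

Repeated division with remainder:
  -5m^5 - 60m^4 + 280m^3 + 3810m^2 - 3875m - 57750 = (-5m - 5)(m^4 + 11m^3 - 43m^2 - 431m + 462) + (120m^3 + 1440m^2 - 3720m - 55440)
  m^4 + 11m^3 - 43m^2 - 431m + 462 = ((1/120)m - 1/120)(120m^3 + 1440m^2 - 3720m - 55440) + (0)
Last nonzero remainder: 120m^3 + 1440m^2 - 3720m - 55440. Dividing through by 120 gives the monic gcd m^3 + 12m^2 - 31m - 462.
Cancel m^3 + 12m^2 - 31m - 462 from numerator and denominator to get the reduced form.

(-5m^2 + 125)/(m - 1)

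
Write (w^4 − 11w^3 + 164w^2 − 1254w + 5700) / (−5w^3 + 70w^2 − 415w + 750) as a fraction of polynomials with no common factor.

(−w^2 − 114)/(5w − 15)

By polynomial division,
  w^4 − 11w^3 + 164w^2 − 1254w + 5700 = (−(1/5)w − 3/5)(−5w^3 + 70w^2 − 415w + 750) + (123w^2 − 1353w + 6150)
  −5w^3 + 70w^2 − 415w + 750 = (−(5/123)w + 5/41)(123w^2 − 1353w + 6150) + (0)
Last nonzero remainder: 123w^2 − 1353w + 6150. Dividing through by 123 gives the monic gcd w^2 − 11w + 50.
Cancel w^2 − 11w + 50 from numerator and denominator to get the reduced form.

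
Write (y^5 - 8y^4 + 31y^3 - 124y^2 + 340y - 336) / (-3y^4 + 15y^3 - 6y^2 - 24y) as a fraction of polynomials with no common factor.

Repeated division with remainder:
  y^5 - 8y^4 + 31y^3 - 124y^2 + 340y - 336 = (-(1/3)y + 1)(-3y^4 + 15y^3 - 6y^2 - 24y) + (14y^3 - 126y^2 + 364y - 336)
  -3y^4 + 15y^3 - 6y^2 - 24y = (-(3/14)y - 6/7)(14y^3 - 126y^2 + 364y - 336) + (-36y^2 + 216y - 288)
  14y^3 - 126y^2 + 364y - 336 = (-(7/18)y + 7/6)(-36y^2 + 216y - 288) + (0)
Last nonzero remainder: -36y^2 + 216y - 288. Dividing through by -36 gives the monic gcd y^2 - 6y + 8.
Cancel y^2 - 6y + 8 from numerator and denominator to get the reduced form.

(-y^3 + 2y^2 - 11y + 42)/(3y^2 + 3y)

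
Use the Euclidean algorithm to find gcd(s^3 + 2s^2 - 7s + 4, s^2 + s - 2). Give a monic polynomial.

s - 1

Repeated division with remainder:
  s^3 + 2s^2 - 7s + 4 = (s + 1)(s^2 + s - 2) + (-6s + 6)
  s^2 + s - 2 = (-(1/6)s - 1/3)(-6s + 6) + (0)
Last nonzero remainder: -6s + 6. Dividing through by -6 gives the monic gcd s - 1.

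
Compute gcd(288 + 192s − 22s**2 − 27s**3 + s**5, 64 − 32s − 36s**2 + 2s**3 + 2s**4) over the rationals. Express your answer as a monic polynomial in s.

Euclidean algorithm in ℚ[s]:
  s**5 − 27s**3 − 22s**2 + 192s + 288 = ((1/2)s − 1/2)(2s**4 + 2s**3 − 36s**2 − 32s + 64) + (−8s**3 − 24s**2 + 144s + 320)
  2s**4 + 2s**3 − 36s**2 − 32s + 64 = (−(1/4)s + 1/2)(−8s**3 − 24s**2 + 144s + 320) + (12s**2 − 24s − 96)
  −8s**3 − 24s**2 + 144s + 320 = (−(2/3)s − 10/3)(12s**2 − 24s − 96) + (0)
Last nonzero remainder: 12s**2 − 24s − 96. Dividing through by 12 gives the monic gcd s**2 − 2s − 8.

−8 − 2s + s**2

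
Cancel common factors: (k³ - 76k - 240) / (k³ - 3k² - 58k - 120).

Apply the Euclidean algorithm:
  k³ - 76k - 240 = (k³ - 3k² - 58k - 120) + (3k² - 18k - 120)
  k³ - 3k² - 58k - 120 = ((1/3)k + 1)(3k² - 18k - 120) + (0)
Last nonzero remainder: 3k² - 18k - 120. Dividing through by 3 gives the monic gcd k² - 6k - 40.
Cancel k² - 6k - 40 from numerator and denominator to get the reduced form.

(k + 6)/(k + 3)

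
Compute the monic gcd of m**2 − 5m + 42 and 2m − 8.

1

Euclidean algorithm in ℚ[m]:
  m**2 − 5m + 42 = ((1/2)m − 1/2)(2m − 8) + (38)
  2m − 8 = ((1/19)m − 4/19)(38) + (0)
The last nonzero remainder is the constant 38, so the polynomials are coprime and gcd = 1.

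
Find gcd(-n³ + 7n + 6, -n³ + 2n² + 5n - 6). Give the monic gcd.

By polynomial division,
  -n³ + 7n + 6 = (-n³ + 2n² + 5n - 6) + (-2n² + 2n + 12)
  -n³ + 2n² + 5n - 6 = ((1/2)n - 1/2)(-2n² + 2n + 12) + (0)
Last nonzero remainder: -2n² + 2n + 12. Dividing through by -2 gives the monic gcd n² - n - 6.

n² - n - 6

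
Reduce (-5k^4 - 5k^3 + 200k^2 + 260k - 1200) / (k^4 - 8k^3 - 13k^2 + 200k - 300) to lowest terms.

Repeated division with remainder:
  -5k^4 - 5k^3 + 200k^2 + 260k - 1200 = (-5)(k^4 - 8k^3 - 13k^2 + 200k - 300) + (-45k^3 + 135k^2 + 1260k - 2700)
  k^4 - 8k^3 - 13k^2 + 200k - 300 = (-(1/45)k + 1/9)(-45k^3 + 135k^2 + 1260k - 2700) + (0)
Last nonzero remainder: -45k^3 + 135k^2 + 1260k - 2700. Dividing through by -45 gives the monic gcd k^3 - 3k^2 - 28k + 60.
Cancel k^3 - 3k^2 - 28k + 60 from numerator and denominator to get the reduced form.

(-5k - 20)/(k - 5)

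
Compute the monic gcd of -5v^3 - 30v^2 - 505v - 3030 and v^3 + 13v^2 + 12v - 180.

v + 6

Euclidean algorithm in ℚ[v]:
  -5v^3 - 30v^2 - 505v - 3030 = (-5)(v^3 + 13v^2 + 12v - 180) + (35v^2 - 445v - 3930)
  v^3 + 13v^2 + 12v - 180 = ((1/35)v + 36/49)(35v^2 - 445v - 3930) + ((22110/49)v + 132660/49)
  35v^2 - 445v - 3930 = ((343/4422)v - 6419/4422)((22110/49)v + 132660/49) + (0)
Last nonzero remainder: (22110/49)v + 132660/49. Dividing through by 22110/49 gives the monic gcd v + 6.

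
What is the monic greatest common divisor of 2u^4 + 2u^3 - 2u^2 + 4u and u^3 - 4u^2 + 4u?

u

By polynomial division,
  2u^4 + 2u^3 - 2u^2 + 4u = (2u + 10)(u^3 - 4u^2 + 4u) + (30u^2 - 36u)
  u^3 - 4u^2 + 4u = ((1/30)u - 7/75)(30u^2 - 36u) + ((16/25)u)
  30u^2 - 36u = ((375/8)u - 225/4)((16/25)u) + (0)
Last nonzero remainder: (16/25)u. Dividing through by 16/25 gives the monic gcd u.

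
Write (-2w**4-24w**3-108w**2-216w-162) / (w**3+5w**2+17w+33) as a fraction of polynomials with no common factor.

(-2w**3-18w**2-54w-54)/(w**2+2w+11)

Apply the Euclidean algorithm:
  -2w**4-24w**3-108w**2-216w-162 = (-2w-14)(w**3+5w**2+17w+33) + (-4w**2+88w+300)
  w**3+5w**2+17w+33 = (-(1/4)w-27/4)(-4w**2+88w+300) + (686w+2058)
  -4w**2+88w+300 = (-(2/343)w+50/343)(686w+2058) + (0)
Last nonzero remainder: 686w+2058. Dividing through by 686 gives the monic gcd w+3.
Cancel w+3 from numerator and denominator to get the reduced form.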